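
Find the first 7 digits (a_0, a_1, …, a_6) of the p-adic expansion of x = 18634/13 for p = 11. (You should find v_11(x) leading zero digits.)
(a_0, …, a_6) = (0, 0, 0, 7, 2, 4, 3)

v_11(18634/13) = 3, so a_0 = ... = a_2 = 0. Factor out: x = 11^3 · u with u = 14/13 a unit in ℤ_11. Expand u iteratively via a_{v+i} = u_i mod 11, u_{i+1} = (u_i − a_{v+i})/11:
  u_0 = 14/13;  a_3 = 7;  u_1 = (u_0 − 7)/11 = -7/13
  u_1 = -7/13;  a_4 = 2;  u_2 = (u_1 − 2)/11 = -3/13
  u_2 = -3/13;  a_5 = 4;  u_3 = (u_2 − 4)/11 = -5/13
  u_3 = -5/13;  a_6 = 3;  u_4 = (u_3 − 3)/11 = -4/13
Digits: (0, 0, 0, 7, 2, 4, 3).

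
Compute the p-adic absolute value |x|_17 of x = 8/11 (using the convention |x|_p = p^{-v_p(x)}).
|8/11|_17 = 1

Step 1 — compute v_17(x) by factoring powers of 17 out of the numerator and denominator: v_17(8/11) = 0. Step 2 — apply |x|_p = p^{-v_p(x)} = 17^{0} = 1.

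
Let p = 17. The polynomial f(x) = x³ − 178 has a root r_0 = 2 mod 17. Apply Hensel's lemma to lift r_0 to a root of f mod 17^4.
r_3 = 54300 (mod 83521)

Hensel: r_{i+1} = r_i − f(r_i)/f′(r_i) mod 17^{i+2}, where f′(x) = 3x². Iterate:
  r_0 = 2 (mod 17)
  r_1 = 257 (mod 289)
  r_2 = 257 (mod 4913)
  r_3 = 54300 (mod 83521)
Final: r = 54300 with f(r) ≡ 0 mod 17^4.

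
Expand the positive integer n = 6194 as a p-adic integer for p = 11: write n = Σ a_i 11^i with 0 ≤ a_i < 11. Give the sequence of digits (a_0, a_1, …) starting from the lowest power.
(a_0, a_1, …) = (1, 2, 7, 4)

Repeated division by 11 gives the digits low-to-high: 6194 = 1 + 2·11^1 + 7·11^2 + 4·11^3. Digit sequence: (1, 2, 7, 4).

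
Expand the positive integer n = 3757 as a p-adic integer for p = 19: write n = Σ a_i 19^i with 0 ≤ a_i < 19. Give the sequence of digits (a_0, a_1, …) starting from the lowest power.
(a_0, a_1, …) = (14, 7, 10)

Repeated division by 19 gives the digits low-to-high: 3757 = 14 + 7·19^1 + 10·19^2. Digit sequence: (14, 7, 10).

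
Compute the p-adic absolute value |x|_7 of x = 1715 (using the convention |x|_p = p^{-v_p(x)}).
|1715|_7 = 1/343

Step 1 — compute v_7(x) by factoring powers of 7 out of the numerator and denominator: v_7(1715) = 3. Step 2 — apply |x|_p = p^{-v_p(x)} = 7^{-3} = 1/343.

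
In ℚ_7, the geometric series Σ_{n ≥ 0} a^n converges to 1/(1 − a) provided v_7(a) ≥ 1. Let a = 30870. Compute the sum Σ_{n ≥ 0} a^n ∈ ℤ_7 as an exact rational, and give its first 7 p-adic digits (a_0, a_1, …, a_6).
Σ a^n = 1/(1 − a) = -1/30869;  first 7 digits = (1, 0, 0, 6, 5, 1, 1)

v_7(a) = 3 ≥ 1, so the series converges in ℤ_7 to 1/(1 − a) = 1/(1 − 30870) = -1/30869. Expand this rational in ℤ_7: compute digits iteratively via d_i = x_i mod 7, x_{i+1} = (x_i − d_i)/7. The first 7 digits are (1, 0, 0, 6, 5, 1, 1).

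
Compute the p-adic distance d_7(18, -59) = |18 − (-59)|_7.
d_7(18, -59) = 1/7

Step 1 — x − y = 18 − (-59) = 77. Step 2 — v_7(77) = 1 (factor: 77 = (7^1 · 11); the sign does not affect v_p). Step 3 — |x − y|_7 = 7^{-1} = 1/7.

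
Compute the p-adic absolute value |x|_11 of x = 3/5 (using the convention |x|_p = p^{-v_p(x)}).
|3/5|_11 = 1

Step 1 — compute v_11(x) by factoring powers of 11 out of the numerator and denominator: v_11(3/5) = 0. Step 2 — apply |x|_p = p^{-v_p(x)} = 11^{0} = 1.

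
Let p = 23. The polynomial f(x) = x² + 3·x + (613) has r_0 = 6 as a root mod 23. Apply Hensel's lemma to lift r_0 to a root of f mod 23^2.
r_1 = 420 (mod 529)

Hensel: r_{i+1} = r_i − f(r_i)·(f′(r_i))^{-1} mod 23^{i+2}, f′(x) = 2x + 3. Iterate:
  r_0 = 6 (mod 23)
  r_1 = 420 (mod 529)
Final: r = 420 satisfies f(r) ≡ 0 mod 23^2.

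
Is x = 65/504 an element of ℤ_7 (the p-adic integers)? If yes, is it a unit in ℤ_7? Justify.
x ∉ ℤ_7 (v_7(x) = -1 < 0)

ℤ_7 = {x ∈ ℚ_7 : v_7(x) ≥ 0} and ℤ_7^× = {x ∈ ℤ_7 : v_7(x) = 0}. Here v_7(65/504) = v_7(num) − v_7(den) = -1; compare against these criteria.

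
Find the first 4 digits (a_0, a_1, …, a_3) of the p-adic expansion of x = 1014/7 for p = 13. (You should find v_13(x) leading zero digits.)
(a_0, …, a_3) = (0, 0, 12, 1)

v_13(1014/7) = 2, so a_0 = ... = a_1 = 0. Factor out: x = 13^2 · u with u = 6/7 a unit in ℤ_13. Expand u iteratively via a_{v+i} = u_i mod 13, u_{i+1} = (u_i − a_{v+i})/13:
  u_0 = 6/7;  a_2 = 12;  u_1 = (u_0 − 12)/13 = -6/7
  u_1 = -6/7;  a_3 = 1;  u_2 = (u_1 − 1)/13 = -1/7
Digits: (0, 0, 12, 1).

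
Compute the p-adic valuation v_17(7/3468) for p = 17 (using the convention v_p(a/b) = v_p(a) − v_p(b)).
v_17(7/3468) = -2

Factor powers of 17 from the numerator and denominator of the reduced fraction: 7 = 17^0 · 7 and 3468 = 17^2 · 12. Apply v_p(a/b) = v_p(a) − v_p(b): v_17(7/3468) = 0 − 2 = -2.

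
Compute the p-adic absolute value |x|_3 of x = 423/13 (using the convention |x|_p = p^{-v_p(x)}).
|423/13|_3 = 1/9

Step 1 — compute v_3(x) by factoring powers of 3 out of the numerator and denominator: v_3(423/13) = 2. Step 2 — apply |x|_p = p^{-v_p(x)} = 3^{-2} = 1/9.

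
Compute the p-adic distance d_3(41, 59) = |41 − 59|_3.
d_3(41, 59) = 1/9

Step 1 — x − y = 41 − 59 = -18. Step 2 — v_3(-18) = 2 (factor: -18 = −(3^2 · 2); the sign does not affect v_p). Step 3 — |x − y|_3 = 3^{-2} = 1/9.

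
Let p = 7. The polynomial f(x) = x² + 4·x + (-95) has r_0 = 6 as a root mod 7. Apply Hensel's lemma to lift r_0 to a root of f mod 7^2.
r_1 = 48 (mod 49)

Hensel: r_{i+1} = r_i − f(r_i)·(f′(r_i))^{-1} mod 7^{i+2}, f′(x) = 2x + 4. Iterate:
  r_0 = 6 (mod 7)
  r_1 = 48 (mod 49)
Final: r = 48 satisfies f(r) ≡ 0 mod 7^2.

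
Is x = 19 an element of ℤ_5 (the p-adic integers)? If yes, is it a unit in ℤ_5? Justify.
x ∈ ℤ_5^× (unit); v_5(x) = 0

ℤ_5 = {x ∈ ℚ_5 : v_5(x) ≥ 0} and ℤ_5^× = {x ∈ ℤ_5 : v_5(x) = 0}. Here v_5(19) = v_5(num) − v_5(den) = 0; compare against these criteria.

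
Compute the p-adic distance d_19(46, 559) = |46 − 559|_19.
d_19(46, 559) = 1/19

Step 1 — x − y = 46 − 559 = -513. Step 2 — v_19(-513) = 1 (factor: -513 = −(19^1 · 27); the sign does not affect v_p). Step 3 — |x − y|_19 = 19^{-1} = 1/19.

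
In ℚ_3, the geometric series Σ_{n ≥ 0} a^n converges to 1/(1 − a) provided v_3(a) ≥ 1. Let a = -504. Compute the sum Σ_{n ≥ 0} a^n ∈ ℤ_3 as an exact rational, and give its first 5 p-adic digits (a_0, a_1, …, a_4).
Σ a^n = 1/(1 − a) = 1/505;  first 5 digits = (1, 0, 1, 2, 0)

v_3(a) = 2 ≥ 1, so the series converges in ℤ_3 to 1/(1 − a) = 1/(1 − (-504)) = 1/505. Expand this rational in ℤ_3: compute digits iteratively via d_i = x_i mod 3, x_{i+1} = (x_i − d_i)/3. The first 5 digits are (1, 0, 1, 2, 0).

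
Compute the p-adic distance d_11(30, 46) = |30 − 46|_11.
d_11(30, 46) = 1

Step 1 — x − y = 30 − 46 = -16. Step 2 — v_11(-16) = 0 (factor: -16 = −(11^0 · 16); the sign does not affect v_p). Step 3 — |x − y|_11 = 11^{0} = 1.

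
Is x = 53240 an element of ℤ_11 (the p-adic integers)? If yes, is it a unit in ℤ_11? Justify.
x ∈ ℤ_11 but not a unit; v_11(x) = 3 > 0

ℤ_11 = {x ∈ ℚ_11 : v_11(x) ≥ 0} and ℤ_11^× = {x ∈ ℤ_11 : v_11(x) = 0}. Here v_11(53240) = v_11(num) − v_11(den) = 3; compare against these criteria.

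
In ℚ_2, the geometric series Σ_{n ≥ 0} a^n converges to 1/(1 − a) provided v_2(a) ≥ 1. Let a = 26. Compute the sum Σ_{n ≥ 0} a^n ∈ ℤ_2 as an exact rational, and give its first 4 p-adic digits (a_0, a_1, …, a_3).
Σ a^n = 1/(1 − a) = -1/25;  first 4 digits = (1, 1, 1, 0)

v_2(a) = 1 ≥ 1, so the series converges in ℤ_2 to 1/(1 − a) = 1/(1 − 26) = -1/25. Expand this rational in ℤ_2: compute digits iteratively via d_i = x_i mod 2, x_{i+1} = (x_i − d_i)/2. The first 4 digits are (1, 1, 1, 0).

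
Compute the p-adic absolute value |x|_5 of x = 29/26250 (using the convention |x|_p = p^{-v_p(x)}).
|29/26250|_5 = 625

Step 1 — compute v_5(x) by factoring powers of 5 out of the numerator and denominator: v_5(29/26250) = -4. Step 2 — apply |x|_p = p^{-v_p(x)} = 5^{4} = 625.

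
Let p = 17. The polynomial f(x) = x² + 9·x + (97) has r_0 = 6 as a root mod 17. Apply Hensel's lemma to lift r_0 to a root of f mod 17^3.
r_2 = 3066 (mod 4913)

Hensel: r_{i+1} = r_i − f(r_i)·(f′(r_i))^{-1} mod 17^{i+2}, f′(x) = 2x + 9. Iterate:
  r_0 = 6 (mod 17)
  r_1 = 176 (mod 289)
  r_2 = 3066 (mod 4913)
Final: r = 3066 satisfies f(r) ≡ 0 mod 17^3.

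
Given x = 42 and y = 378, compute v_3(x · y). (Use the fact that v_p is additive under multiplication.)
v_3(15876) = 4

v_p(x) = 1 (factor: 42 = 3^1 · 14); v_p(y) = 3 (factor: 378 = 3^3 · 14). Additivity: v_p(xy) = v_p(x) + v_p(y) = 1 + 3 = 4. (Direct check: xy = 15876 = 3^4 · (196).)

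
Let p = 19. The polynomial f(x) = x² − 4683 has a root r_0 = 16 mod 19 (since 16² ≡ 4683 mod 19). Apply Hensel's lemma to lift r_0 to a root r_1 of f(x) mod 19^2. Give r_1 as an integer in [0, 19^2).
r_1 = 301 (mod 361)

Hensel's recurrence: r_{i+1} = r_i − f(r_i)·(f′(r_i))^{-1} mod 19^{i+2}, with f′(x) = 2x. Iterate:
  r_0 = 16 (mod 19)
  r_1 = 301 (mod 361)
Final: r_1 = 301, and one checks f(r_1) ≡ 0 mod 19^2.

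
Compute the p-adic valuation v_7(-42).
v_7(-42) = 1

v_7(n) is the largest exponent k such that 7^k divides n. Factor out: -42 = -7^1 · 6. (Sign doesn't affect v_p.) So v_7(-42) = 1.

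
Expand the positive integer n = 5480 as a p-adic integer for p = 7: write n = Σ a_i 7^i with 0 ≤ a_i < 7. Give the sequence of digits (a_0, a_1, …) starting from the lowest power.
(a_0, a_1, …) = (6, 5, 6, 1, 2)

Repeated division by 7 gives the digits low-to-high: 5480 = 6 + 5·7^1 + 6·7^2 + 1·7^3 + 2·7^4. Digit sequence: (6, 5, 6, 1, 2).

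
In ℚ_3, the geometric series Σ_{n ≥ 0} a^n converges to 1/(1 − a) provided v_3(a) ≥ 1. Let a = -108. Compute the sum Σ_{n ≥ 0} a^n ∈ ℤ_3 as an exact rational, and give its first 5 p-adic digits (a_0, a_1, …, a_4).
Σ a^n = 1/(1 − a) = 1/109;  first 5 digits = (1, 0, 0, 2, 1)

v_3(a) = 3 ≥ 1, so the series converges in ℤ_3 to 1/(1 − a) = 1/(1 − (-108)) = 1/109. Expand this rational in ℤ_3: compute digits iteratively via d_i = x_i mod 3, x_{i+1} = (x_i − d_i)/3. The first 5 digits are (1, 0, 0, 2, 1).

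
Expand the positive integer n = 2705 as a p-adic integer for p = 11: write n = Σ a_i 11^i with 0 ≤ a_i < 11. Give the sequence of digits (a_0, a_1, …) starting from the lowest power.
(a_0, a_1, …) = (10, 3, 0, 2)

Repeated division by 11 gives the digits low-to-high: 2705 = 10 + 3·11^1 + 2·11^3. Digit sequence: (10, 3, 0, 2).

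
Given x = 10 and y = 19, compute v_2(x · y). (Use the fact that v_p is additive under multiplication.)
v_2(190) = 1

v_p(x) = 1 (factor: 10 = 2^1 · 5); v_p(y) = 0 (factor: 19 = 2^0 · 19). Additivity: v_p(xy) = v_p(x) + v_p(y) = 1 + 0 = 1. (Direct check: xy = 190 = 2^1 · (95).)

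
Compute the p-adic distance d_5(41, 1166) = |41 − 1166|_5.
d_5(41, 1166) = 1/125

Step 1 — x − y = 41 − 1166 = -1125. Step 2 — v_5(-1125) = 3 (factor: -1125 = −(5^3 · 9); the sign does not affect v_p). Step 3 — |x − y|_5 = 5^{-3} = 1/125.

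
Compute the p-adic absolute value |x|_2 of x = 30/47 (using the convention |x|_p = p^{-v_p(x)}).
|30/47|_2 = 1/2

Step 1 — compute v_2(x) by factoring powers of 2 out of the numerator and denominator: v_2(30/47) = 1. Step 2 — apply |x|_p = p^{-v_p(x)} = 2^{-1} = 1/2.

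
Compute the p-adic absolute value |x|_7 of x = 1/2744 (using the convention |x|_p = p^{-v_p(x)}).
|1/2744|_7 = 343

Step 1 — compute v_7(x) by factoring powers of 7 out of the numerator and denominator: v_7(1/2744) = -3. Step 2 — apply |x|_p = p^{-v_p(x)} = 7^{3} = 343.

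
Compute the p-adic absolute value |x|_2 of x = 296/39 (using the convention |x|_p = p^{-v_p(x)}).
|296/39|_2 = 1/8

Step 1 — compute v_2(x) by factoring powers of 2 out of the numerator and denominator: v_2(296/39) = 3. Step 2 — apply |x|_p = p^{-v_p(x)} = 2^{-3} = 1/8.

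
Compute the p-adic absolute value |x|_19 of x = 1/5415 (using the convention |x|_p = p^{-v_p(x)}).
|1/5415|_19 = 361

Step 1 — compute v_19(x) by factoring powers of 19 out of the numerator and denominator: v_19(1/5415) = -2. Step 2 — apply |x|_p = p^{-v_p(x)} = 19^{2} = 361.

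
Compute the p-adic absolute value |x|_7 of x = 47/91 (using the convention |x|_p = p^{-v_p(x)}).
|47/91|_7 = 7

Step 1 — compute v_7(x) by factoring powers of 7 out of the numerator and denominator: v_7(47/91) = -1. Step 2 — apply |x|_p = p^{-v_p(x)} = 7^{1} = 7.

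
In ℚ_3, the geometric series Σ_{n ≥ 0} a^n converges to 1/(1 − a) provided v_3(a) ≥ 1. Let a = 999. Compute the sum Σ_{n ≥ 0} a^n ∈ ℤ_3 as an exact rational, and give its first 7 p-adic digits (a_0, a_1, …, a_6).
Σ a^n = 1/(1 − a) = -1/998;  first 7 digits = (1, 0, 0, 1, 0, 1, 2)

v_3(a) = 3 ≥ 1, so the series converges in ℤ_3 to 1/(1 − a) = 1/(1 − 999) = -1/998. Expand this rational in ℤ_3: compute digits iteratively via d_i = x_i mod 3, x_{i+1} = (x_i − d_i)/3. The first 7 digits are (1, 0, 0, 1, 0, 1, 2).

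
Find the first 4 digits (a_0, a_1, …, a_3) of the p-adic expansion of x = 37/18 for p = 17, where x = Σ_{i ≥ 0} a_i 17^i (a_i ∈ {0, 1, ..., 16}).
(a_0, …, a_3) = (3, 16, 0, 16)

v_17(37/18) = 0 (numerator and denominator both coprime to 17), so x ∈ ℤ_17^×. Compute digits iteratively via a_i = x_i mod 17, x_{i+1} = (x_i − a_i)/17, with x_0 = x:
  x_0 = 37/18;  a_0 = 3;  x_1 = (x_0 − 3)/17 = -1/18
  x_1 = -1/18;  a_1 = 16;  x_2 = (x_1 − 16)/17 = -17/18
  x_2 = -17/18;  a_2 = 0;  x_3 = (x_2 − 0)/17 = -1/18
  x_3 = -1/18;  a_3 = 16;  x_4 = (x_3 − 16)/17 = -17/18
Digits: (3, 16, 0, 16).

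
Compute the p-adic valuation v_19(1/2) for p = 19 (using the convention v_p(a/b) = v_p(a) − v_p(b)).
v_19(1/2) = 0

Factor powers of 19 from the numerator and denominator of the reduced fraction: 1 = 19^0 · 1 and 2 = 19^0 · 2. Apply v_p(a/b) = v_p(a) − v_p(b): v_19(1/2) = 0 − 0 = 0.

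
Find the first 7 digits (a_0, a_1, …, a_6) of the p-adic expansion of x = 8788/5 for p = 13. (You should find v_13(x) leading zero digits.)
(a_0, …, a_6) = (0, 0, 0, 6, 10, 7, 2)

v_13(8788/5) = 3, so a_0 = ... = a_2 = 0. Factor out: x = 13^3 · u with u = 4/5 a unit in ℤ_13. Expand u iteratively via a_{v+i} = u_i mod 13, u_{i+1} = (u_i − a_{v+i})/13:
  u_0 = 4/5;  a_3 = 6;  u_1 = (u_0 − 6)/13 = -2/5
  u_1 = -2/5;  a_4 = 10;  u_2 = (u_1 − 10)/13 = -4/5
  u_2 = -4/5;  a_5 = 7;  u_3 = (u_2 − 7)/13 = -3/5
  u_3 = -3/5;  a_6 = 2;  u_4 = (u_3 − 2)/13 = -1/5
Digits: (0, 0, 0, 6, 10, 7, 2).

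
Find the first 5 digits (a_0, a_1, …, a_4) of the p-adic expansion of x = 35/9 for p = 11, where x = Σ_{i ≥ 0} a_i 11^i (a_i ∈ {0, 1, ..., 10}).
(a_0, …, a_4) = (10, 8, 9, 4, 2)

v_11(35/9) = 0 (numerator and denominator both coprime to 11), so x ∈ ℤ_11^×. Compute digits iteratively via a_i = x_i mod 11, x_{i+1} = (x_i − a_i)/11, with x_0 = x:
  x_0 = 35/9;  a_0 = 10;  x_1 = (x_0 − 10)/11 = -5/9
  x_1 = -5/9;  a_1 = 8;  x_2 = (x_1 − 8)/11 = -7/9
  x_2 = -7/9;  a_2 = 9;  x_3 = (x_2 − 9)/11 = -8/9
  x_3 = -8/9;  a_3 = 4;  x_4 = (x_3 − 4)/11 = -4/9
  x_4 = -4/9;  a_4 = 2;  x_5 = (x_4 − 2)/11 = -2/9
Digits: (10, 8, 9, 4, 2).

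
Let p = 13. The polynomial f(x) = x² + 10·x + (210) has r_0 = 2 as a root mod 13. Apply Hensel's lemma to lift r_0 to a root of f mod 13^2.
r_1 = 106 (mod 169)

Hensel: r_{i+1} = r_i − f(r_i)·(f′(r_i))^{-1} mod 13^{i+2}, f′(x) = 2x + 10. Iterate:
  r_0 = 2 (mod 13)
  r_1 = 106 (mod 169)
Final: r = 106 satisfies f(r) ≡ 0 mod 13^2.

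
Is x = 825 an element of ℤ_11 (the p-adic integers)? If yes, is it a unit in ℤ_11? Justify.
x ∈ ℤ_11 but not a unit; v_11(x) = 1 > 0

ℤ_11 = {x ∈ ℚ_11 : v_11(x) ≥ 0} and ℤ_11^× = {x ∈ ℤ_11 : v_11(x) = 0}. Here v_11(825) = v_11(num) − v_11(den) = 1; compare against these criteria.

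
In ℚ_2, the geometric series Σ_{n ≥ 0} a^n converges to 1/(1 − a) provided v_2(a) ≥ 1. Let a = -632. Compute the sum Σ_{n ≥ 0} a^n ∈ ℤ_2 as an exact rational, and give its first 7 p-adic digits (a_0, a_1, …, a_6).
Σ a^n = 1/(1 − a) = 1/633;  first 7 digits = (1, 0, 0, 1, 0, 0, 1)

v_2(a) = 3 ≥ 1, so the series converges in ℤ_2 to 1/(1 − a) = 1/(1 − (-632)) = 1/633. Expand this rational in ℤ_2: compute digits iteratively via d_i = x_i mod 2, x_{i+1} = (x_i − d_i)/2. The first 7 digits are (1, 0, 0, 1, 0, 0, 1).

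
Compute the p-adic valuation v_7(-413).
v_7(-413) = 1

v_7(n) is the largest exponent k such that 7^k divides n. Factor out: -413 = -7^1 · 59. (Sign doesn't affect v_p.) So v_7(-413) = 1.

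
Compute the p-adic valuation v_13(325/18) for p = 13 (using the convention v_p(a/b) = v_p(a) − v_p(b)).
v_13(325/18) = 1

Factor powers of 13 from the numerator and denominator of the reduced fraction: 325 = 13^1 · 25 and 18 = 13^0 · 18. Apply v_p(a/b) = v_p(a) − v_p(b): v_13(325/18) = 1 − 0 = 1.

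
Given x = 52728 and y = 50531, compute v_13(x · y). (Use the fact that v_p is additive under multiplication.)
v_13(2664398568) = 6

v_p(x) = 3 (factor: 52728 = 13^3 · 24); v_p(y) = 3 (factor: 50531 = 13^3 · 23). Additivity: v_p(xy) = v_p(x) + v_p(y) = 3 + 3 = 6. (Direct check: xy = 2664398568 = 13^6 · (552).)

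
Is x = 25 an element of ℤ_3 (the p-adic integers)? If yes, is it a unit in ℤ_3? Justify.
x ∈ ℤ_3^× (unit); v_3(x) = 0

ℤ_3 = {x ∈ ℚ_3 : v_3(x) ≥ 0} and ℤ_3^× = {x ∈ ℤ_3 : v_3(x) = 0}. Here v_3(25) = v_3(num) − v_3(den) = 0; compare against these criteria.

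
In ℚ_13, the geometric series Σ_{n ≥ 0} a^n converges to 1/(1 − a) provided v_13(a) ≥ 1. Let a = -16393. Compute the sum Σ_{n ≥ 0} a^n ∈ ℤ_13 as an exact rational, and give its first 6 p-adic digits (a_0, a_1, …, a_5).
Σ a^n = 1/(1 − a) = 1/16394;  first 6 digits = (1, 0, 7, 5, 9, 8)

v_13(a) = 2 ≥ 1, so the series converges in ℤ_13 to 1/(1 − a) = 1/(1 − (-16393)) = 1/16394. Expand this rational in ℤ_13: compute digits iteratively via d_i = x_i mod 13, x_{i+1} = (x_i − d_i)/13. The first 6 digits are (1, 0, 7, 5, 9, 8).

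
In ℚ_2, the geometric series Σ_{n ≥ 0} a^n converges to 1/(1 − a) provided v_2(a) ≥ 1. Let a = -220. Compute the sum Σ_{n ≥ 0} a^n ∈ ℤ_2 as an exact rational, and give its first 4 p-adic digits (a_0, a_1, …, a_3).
Σ a^n = 1/(1 − a) = 1/221;  first 4 digits = (1, 0, 1, 0)

v_2(a) = 2 ≥ 1, so the series converges in ℤ_2 to 1/(1 − a) = 1/(1 − (-220)) = 1/221. Expand this rational in ℤ_2: compute digits iteratively via d_i = x_i mod 2, x_{i+1} = (x_i − d_i)/2. The first 4 digits are (1, 0, 1, 0).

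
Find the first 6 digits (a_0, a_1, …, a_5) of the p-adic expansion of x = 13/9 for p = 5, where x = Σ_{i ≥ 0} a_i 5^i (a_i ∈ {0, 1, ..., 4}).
(a_0, …, a_5) = (2, 1, 2, 4, 3, 2)

v_5(13/9) = 0 (numerator and denominator both coprime to 5), so x ∈ ℤ_5^×. Compute digits iteratively via a_i = x_i mod 5, x_{i+1} = (x_i − a_i)/5, with x_0 = x:
  x_0 = 13/9;  a_0 = 2;  x_1 = (x_0 − 2)/5 = -1/9
  x_1 = -1/9;  a_1 = 1;  x_2 = (x_1 − 1)/5 = -2/9
  x_2 = -2/9;  a_2 = 2;  x_3 = (x_2 − 2)/5 = -4/9
  x_3 = -4/9;  a_3 = 4;  x_4 = (x_3 − 4)/5 = -8/9
  x_4 = -8/9;  a_4 = 3;  x_5 = (x_4 − 3)/5 = -7/9
  x_5 = -7/9;  a_5 = 2;  x_6 = (x_5 − 2)/5 = -5/9
Digits: (2, 1, 2, 4, 3, 2).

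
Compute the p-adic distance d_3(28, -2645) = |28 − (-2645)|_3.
d_3(28, -2645) = 1/243

Step 1 — x − y = 28 − (-2645) = 2673. Step 2 — v_3(2673) = 5 (factor: 2673 = (3^5 · 11); the sign does not affect v_p). Step 3 — |x − y|_3 = 3^{-5} = 1/243.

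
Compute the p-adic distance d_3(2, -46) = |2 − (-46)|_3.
d_3(2, -46) = 1/3

Step 1 — x − y = 2 − (-46) = 48. Step 2 — v_3(48) = 1 (factor: 48 = (3^1 · 16); the sign does not affect v_p). Step 3 — |x − y|_3 = 3^{-1} = 1/3.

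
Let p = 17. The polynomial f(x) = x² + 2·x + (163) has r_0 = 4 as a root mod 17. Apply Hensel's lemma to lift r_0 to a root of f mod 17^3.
r_2 = 2962 (mod 4913)

Hensel: r_{i+1} = r_i − f(r_i)·(f′(r_i))^{-1} mod 17^{i+2}, f′(x) = 2x + 2. Iterate:
  r_0 = 4 (mod 17)
  r_1 = 72 (mod 289)
  r_2 = 2962 (mod 4913)
Final: r = 2962 satisfies f(r) ≡ 0 mod 17^3.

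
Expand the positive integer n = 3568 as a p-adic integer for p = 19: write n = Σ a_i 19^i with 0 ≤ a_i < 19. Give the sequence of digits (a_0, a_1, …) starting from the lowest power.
(a_0, a_1, …) = (15, 16, 9)

Repeated division by 19 gives the digits low-to-high: 3568 = 15 + 16·19^1 + 9·19^2. Digit sequence: (15, 16, 9).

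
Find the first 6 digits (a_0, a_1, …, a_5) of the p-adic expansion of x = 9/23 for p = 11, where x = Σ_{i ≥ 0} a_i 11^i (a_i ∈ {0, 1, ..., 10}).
(a_0, …, a_5) = (9, 4, 1, 8, 5, 10)

v_11(9/23) = 0 (numerator and denominator both coprime to 11), so x ∈ ℤ_11^×. Compute digits iteratively via a_i = x_i mod 11, x_{i+1} = (x_i − a_i)/11, with x_0 = x:
  x_0 = 9/23;  a_0 = 9;  x_1 = (x_0 − 9)/11 = -18/23
  x_1 = -18/23;  a_1 = 4;  x_2 = (x_1 − 4)/11 = -10/23
  x_2 = -10/23;  a_2 = 1;  x_3 = (x_2 − 1)/11 = -3/23
  x_3 = -3/23;  a_3 = 8;  x_4 = (x_3 − 8)/11 = -17/23
  x_4 = -17/23;  a_4 = 5;  x_5 = (x_4 − 5)/11 = -12/23
  x_5 = -12/23;  a_5 = 10;  x_6 = (x_5 − 10)/11 = -22/23
Digits: (9, 4, 1, 8, 5, 10).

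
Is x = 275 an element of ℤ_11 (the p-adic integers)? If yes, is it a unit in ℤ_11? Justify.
x ∈ ℤ_11 but not a unit; v_11(x) = 1 > 0

ℤ_11 = {x ∈ ℚ_11 : v_11(x) ≥ 0} and ℤ_11^× = {x ∈ ℤ_11 : v_11(x) = 0}. Here v_11(275) = v_11(num) − v_11(den) = 1; compare against these criteria.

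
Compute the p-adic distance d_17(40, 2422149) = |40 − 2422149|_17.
d_17(40, 2422149) = 1/83521

Step 1 — x − y = 40 − 2422149 = -2422109. Step 2 — v_17(-2422109) = 4 (factor: -2422109 = −(17^4 · 29); the sign does not affect v_p). Step 3 — |x − y|_17 = 17^{-4} = 1/83521.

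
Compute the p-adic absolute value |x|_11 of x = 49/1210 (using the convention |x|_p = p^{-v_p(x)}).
|49/1210|_11 = 121

Step 1 — compute v_11(x) by factoring powers of 11 out of the numerator and denominator: v_11(49/1210) = -2. Step 2 — apply |x|_p = p^{-v_p(x)} = 11^{2} = 121.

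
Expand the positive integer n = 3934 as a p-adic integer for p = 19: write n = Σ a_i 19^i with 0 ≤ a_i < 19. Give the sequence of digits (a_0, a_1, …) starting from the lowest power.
(a_0, a_1, …) = (1, 17, 10)

Repeated division by 19 gives the digits low-to-high: 3934 = 1 + 17·19^1 + 10·19^2. Digit sequence: (1, 17, 10).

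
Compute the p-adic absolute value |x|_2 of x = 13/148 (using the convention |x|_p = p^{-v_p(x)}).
|13/148|_2 = 4

Step 1 — compute v_2(x) by factoring powers of 2 out of the numerator and denominator: v_2(13/148) = -2. Step 2 — apply |x|_p = p^{-v_p(x)} = 2^{2} = 4.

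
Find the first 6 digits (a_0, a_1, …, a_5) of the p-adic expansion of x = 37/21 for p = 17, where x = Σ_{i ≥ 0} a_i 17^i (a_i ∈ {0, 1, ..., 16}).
(a_0, …, a_5) = (5, 16, 12, 13, 0, 4)

v_17(37/21) = 0 (numerator and denominator both coprime to 17), so x ∈ ℤ_17^×. Compute digits iteratively via a_i = x_i mod 17, x_{i+1} = (x_i − a_i)/17, with x_0 = x:
  x_0 = 37/21;  a_0 = 5;  x_1 = (x_0 − 5)/17 = -4/21
  x_1 = -4/21;  a_1 = 16;  x_2 = (x_1 − 16)/17 = -20/21
  x_2 = -20/21;  a_2 = 12;  x_3 = (x_2 − 12)/17 = -16/21
  x_3 = -16/21;  a_3 = 13;  x_4 = (x_3 − 13)/17 = -17/21
  x_4 = -17/21;  a_4 = 0;  x_5 = (x_4 − 0)/17 = -1/21
  x_5 = -1/21;  a_5 = 4;  x_6 = (x_5 − 4)/17 = -5/21
Digits: (5, 16, 12, 13, 0, 4).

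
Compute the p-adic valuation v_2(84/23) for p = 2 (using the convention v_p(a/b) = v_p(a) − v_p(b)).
v_2(84/23) = 2

Factor powers of 2 from the numerator and denominator of the reduced fraction: 84 = 2^2 · 21 and 23 = 2^0 · 23. Apply v_p(a/b) = v_p(a) − v_p(b): v_2(84/23) = 2 − 0 = 2.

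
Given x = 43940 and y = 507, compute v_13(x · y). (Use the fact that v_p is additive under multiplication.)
v_13(22277580) = 5

v_p(x) = 3 (factor: 43940 = 13^3 · 20); v_p(y) = 2 (factor: 507 = 13^2 · 3). Additivity: v_p(xy) = v_p(x) + v_p(y) = 3 + 2 = 5. (Direct check: xy = 22277580 = 13^5 · (60).)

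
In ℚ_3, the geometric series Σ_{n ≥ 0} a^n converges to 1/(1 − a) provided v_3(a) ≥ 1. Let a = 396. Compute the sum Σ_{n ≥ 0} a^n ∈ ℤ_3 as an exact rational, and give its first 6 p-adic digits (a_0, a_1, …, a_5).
Σ a^n = 1/(1 − a) = -1/395;  first 6 digits = (1, 0, 2, 2, 2, 1)

v_3(a) = 2 ≥ 1, so the series converges in ℤ_3 to 1/(1 − a) = 1/(1 − 396) = -1/395. Expand this rational in ℤ_3: compute digits iteratively via d_i = x_i mod 3, x_{i+1} = (x_i − d_i)/3. The first 6 digits are (1, 0, 2, 2, 2, 1).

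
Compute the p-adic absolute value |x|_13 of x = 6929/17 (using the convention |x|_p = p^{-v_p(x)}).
|6929/17|_13 = 1/169

Step 1 — compute v_13(x) by factoring powers of 13 out of the numerator and denominator: v_13(6929/17) = 2. Step 2 — apply |x|_p = p^{-v_p(x)} = 13^{-2} = 1/169.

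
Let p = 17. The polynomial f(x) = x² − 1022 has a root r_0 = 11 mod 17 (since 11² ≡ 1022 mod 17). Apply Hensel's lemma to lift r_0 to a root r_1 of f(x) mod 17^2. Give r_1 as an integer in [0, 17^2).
r_1 = 249 (mod 289)

Hensel's recurrence: r_{i+1} = r_i − f(r_i)·(f′(r_i))^{-1} mod 17^{i+2}, with f′(x) = 2x. Iterate:
  r_0 = 11 (mod 17)
  r_1 = 249 (mod 289)
Final: r_1 = 249, and one checks f(r_1) ≡ 0 mod 17^2.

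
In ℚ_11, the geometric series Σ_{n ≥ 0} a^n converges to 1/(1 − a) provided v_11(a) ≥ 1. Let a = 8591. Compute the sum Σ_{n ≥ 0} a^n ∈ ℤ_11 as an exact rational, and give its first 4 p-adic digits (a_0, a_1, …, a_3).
Σ a^n = 1/(1 − a) = -1/8590;  first 4 digits = (1, 0, 5, 6)

v_11(a) = 2 ≥ 1, so the series converges in ℤ_11 to 1/(1 − a) = 1/(1 − 8591) = -1/8590. Expand this rational in ℤ_11: compute digits iteratively via d_i = x_i mod 11, x_{i+1} = (x_i − d_i)/11. The first 4 digits are (1, 0, 5, 6).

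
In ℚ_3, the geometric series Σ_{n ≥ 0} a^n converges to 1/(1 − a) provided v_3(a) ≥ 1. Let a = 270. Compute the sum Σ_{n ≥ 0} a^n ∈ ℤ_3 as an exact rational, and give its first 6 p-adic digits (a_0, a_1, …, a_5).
Σ a^n = 1/(1 − a) = -1/269;  first 6 digits = (1, 0, 0, 1, 0, 1)

v_3(a) = 3 ≥ 1, so the series converges in ℤ_3 to 1/(1 − a) = 1/(1 − 270) = -1/269. Expand this rational in ℤ_3: compute digits iteratively via d_i = x_i mod 3, x_{i+1} = (x_i − d_i)/3. The first 6 digits are (1, 0, 0, 1, 0, 1).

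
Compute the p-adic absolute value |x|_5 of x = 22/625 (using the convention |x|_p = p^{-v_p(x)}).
|22/625|_5 = 625

Step 1 — compute v_5(x) by factoring powers of 5 out of the numerator and denominator: v_5(22/625) = -4. Step 2 — apply |x|_p = p^{-v_p(x)} = 5^{4} = 625.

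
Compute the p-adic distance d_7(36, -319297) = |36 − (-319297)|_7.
d_7(36, -319297) = 1/16807

Step 1 — x − y = 36 − (-319297) = 319333. Step 2 — v_7(319333) = 5 (factor: 319333 = (7^5 · 19); the sign does not affect v_p). Step 3 — |x − y|_7 = 7^{-5} = 1/16807.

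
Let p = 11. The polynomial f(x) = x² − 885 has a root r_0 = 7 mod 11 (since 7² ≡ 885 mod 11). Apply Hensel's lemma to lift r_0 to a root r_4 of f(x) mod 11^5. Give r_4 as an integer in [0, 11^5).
r_4 = 155085 (mod 161051)

Hensel's recurrence: r_{i+1} = r_i − f(r_i)·(f′(r_i))^{-1} mod 11^{i+2}, with f′(x) = 2x. Iterate:
  r_0 = 7 (mod 11)
  r_1 = 84 (mod 121)
  r_2 = 689 (mod 1331)
  r_3 = 8675 (mod 14641)
  r_4 = 155085 (mod 161051)
Final: r_4 = 155085, and one checks f(r_4) ≡ 0 mod 11^5.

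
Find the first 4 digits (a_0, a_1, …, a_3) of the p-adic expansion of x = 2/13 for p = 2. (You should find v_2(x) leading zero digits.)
(a_0, …, a_3) = (0, 1, 0, 1)

v_2(2/13) = 1, so a_0 = ... = a_0 = 0. Factor out: x = 2^1 · u with u = 1/13 a unit in ℤ_2. Expand u iteratively via a_{v+i} = u_i mod 2, u_{i+1} = (u_i − a_{v+i})/2:
  u_0 = 1/13;  a_1 = 1;  u_1 = (u_0 − 1)/2 = -6/13
  u_1 = -6/13;  a_2 = 0;  u_2 = (u_1 − 0)/2 = -3/13
  u_2 = -3/13;  a_3 = 1;  u_3 = (u_2 − 1)/2 = -8/13
Digits: (0, 1, 0, 1).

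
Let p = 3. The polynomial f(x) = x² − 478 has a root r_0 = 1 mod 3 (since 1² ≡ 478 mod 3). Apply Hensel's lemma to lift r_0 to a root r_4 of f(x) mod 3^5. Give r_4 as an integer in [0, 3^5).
r_4 = 199 (mod 243)

Hensel's recurrence: r_{i+1} = r_i − f(r_i)·(f′(r_i))^{-1} mod 3^{i+2}, with f′(x) = 2x. Iterate:
  r_0 = 1 (mod 3)
  r_1 = 1 (mod 9)
  r_2 = 10 (mod 27)
  r_3 = 37 (mod 81)
  r_4 = 199 (mod 243)
Final: r_4 = 199, and one checks f(r_4) ≡ 0 mod 3^5.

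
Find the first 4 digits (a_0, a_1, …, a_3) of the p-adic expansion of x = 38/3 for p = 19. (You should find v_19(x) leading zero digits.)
(a_0, …, a_3) = (0, 7, 6, 6)

v_19(38/3) = 1, so a_0 = ... = a_0 = 0. Factor out: x = 19^1 · u with u = 2/3 a unit in ℤ_19. Expand u iteratively via a_{v+i} = u_i mod 19, u_{i+1} = (u_i − a_{v+i})/19:
  u_0 = 2/3;  a_1 = 7;  u_1 = (u_0 − 7)/19 = -1/3
  u_1 = -1/3;  a_2 = 6;  u_2 = (u_1 − 6)/19 = -1/3
  u_2 = -1/3;  a_3 = 6;  u_3 = (u_2 − 6)/19 = -1/3
Digits: (0, 7, 6, 6).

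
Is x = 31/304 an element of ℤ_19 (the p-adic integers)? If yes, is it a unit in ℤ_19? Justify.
x ∉ ℤ_19 (v_19(x) = -1 < 0)

ℤ_19 = {x ∈ ℚ_19 : v_19(x) ≥ 0} and ℤ_19^× = {x ∈ ℤ_19 : v_19(x) = 0}. Here v_19(31/304) = v_19(num) − v_19(den) = -1; compare against these criteria.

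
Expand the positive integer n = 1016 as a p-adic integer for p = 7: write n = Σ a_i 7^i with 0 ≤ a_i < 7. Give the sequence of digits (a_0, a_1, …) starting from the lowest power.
(a_0, a_1, …) = (1, 5, 6, 2)

Repeated division by 7 gives the digits low-to-high: 1016 = 1 + 5·7^1 + 6·7^2 + 2·7^3. Digit sequence: (1, 5, 6, 2).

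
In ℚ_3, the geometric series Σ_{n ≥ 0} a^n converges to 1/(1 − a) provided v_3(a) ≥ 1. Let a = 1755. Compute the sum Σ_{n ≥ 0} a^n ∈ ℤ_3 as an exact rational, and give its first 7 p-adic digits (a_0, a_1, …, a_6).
Σ a^n = 1/(1 − a) = -1/1754;  first 7 digits = (1, 0, 0, 2, 0, 1, 0)

v_3(a) = 3 ≥ 1, so the series converges in ℤ_3 to 1/(1 − a) = 1/(1 − 1755) = -1/1754. Expand this rational in ℤ_3: compute digits iteratively via d_i = x_i mod 3, x_{i+1} = (x_i − d_i)/3. The first 7 digits are (1, 0, 0, 2, 0, 1, 0).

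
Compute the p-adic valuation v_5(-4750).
v_5(-4750) = 3

v_5(n) is the largest exponent k such that 5^k divides n. Factor out: -4750 = -5^3 · 38. (Sign doesn't affect v_p.) So v_5(-4750) = 3.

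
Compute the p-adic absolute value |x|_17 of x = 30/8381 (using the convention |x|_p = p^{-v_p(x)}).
|30/8381|_17 = 289

Step 1 — compute v_17(x) by factoring powers of 17 out of the numerator and denominator: v_17(30/8381) = -2. Step 2 — apply |x|_p = p^{-v_p(x)} = 17^{2} = 289.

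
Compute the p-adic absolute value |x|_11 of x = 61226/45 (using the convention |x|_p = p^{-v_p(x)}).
|61226/45|_11 = 1/1331

Step 1 — compute v_11(x) by factoring powers of 11 out of the numerator and denominator: v_11(61226/45) = 3. Step 2 — apply |x|_p = p^{-v_p(x)} = 11^{-3} = 1/1331.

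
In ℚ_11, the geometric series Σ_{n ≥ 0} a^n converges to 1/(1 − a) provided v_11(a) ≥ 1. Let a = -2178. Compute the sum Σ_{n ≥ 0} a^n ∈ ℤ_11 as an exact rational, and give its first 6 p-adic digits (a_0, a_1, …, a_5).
Σ a^n = 1/(1 − a) = 1/2179;  first 6 digits = (1, 0, 4, 9, 4, 7)

v_11(a) = 2 ≥ 1, so the series converges in ℤ_11 to 1/(1 − a) = 1/(1 − (-2178)) = 1/2179. Expand this rational in ℤ_11: compute digits iteratively via d_i = x_i mod 11, x_{i+1} = (x_i − d_i)/11. The first 6 digits are (1, 0, 4, 9, 4, 7).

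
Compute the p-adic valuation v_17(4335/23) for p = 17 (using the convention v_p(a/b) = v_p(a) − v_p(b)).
v_17(4335/23) = 2

Factor powers of 17 from the numerator and denominator of the reduced fraction: 4335 = 17^2 · 15 and 23 = 17^0 · 23. Apply v_p(a/b) = v_p(a) − v_p(b): v_17(4335/23) = 2 − 0 = 2.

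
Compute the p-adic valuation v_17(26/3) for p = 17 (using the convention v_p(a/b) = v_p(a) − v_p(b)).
v_17(26/3) = 0

Factor powers of 17 from the numerator and denominator of the reduced fraction: 26 = 17^0 · 26 and 3 = 17^0 · 3. Apply v_p(a/b) = v_p(a) − v_p(b): v_17(26/3) = 0 − 0 = 0.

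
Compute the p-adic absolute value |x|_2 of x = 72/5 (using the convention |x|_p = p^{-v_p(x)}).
|72/5|_2 = 1/8

Step 1 — compute v_2(x) by factoring powers of 2 out of the numerator and denominator: v_2(72/5) = 3. Step 2 — apply |x|_p = p^{-v_p(x)} = 2^{-3} = 1/8.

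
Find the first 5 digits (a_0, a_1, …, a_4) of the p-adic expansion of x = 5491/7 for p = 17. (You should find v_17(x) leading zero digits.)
(a_0, …, a_4) = (0, 0, 10, 2, 12)

v_17(5491/7) = 2, so a_0 = ... = a_1 = 0. Factor out: x = 17^2 · u with u = 19/7 a unit in ℤ_17. Expand u iteratively via a_{v+i} = u_i mod 17, u_{i+1} = (u_i − a_{v+i})/17:
  u_0 = 19/7;  a_2 = 10;  u_1 = (u_0 − 10)/17 = -3/7
  u_1 = -3/7;  a_3 = 2;  u_2 = (u_1 − 2)/17 = -1/7
  u_2 = -1/7;  a_4 = 12;  u_3 = (u_2 − 12)/17 = -5/7
Digits: (0, 0, 10, 2, 12).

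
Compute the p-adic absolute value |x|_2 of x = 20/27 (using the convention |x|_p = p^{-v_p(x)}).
|20/27|_2 = 1/4

Step 1 — compute v_2(x) by factoring powers of 2 out of the numerator and denominator: v_2(20/27) = 2. Step 2 — apply |x|_p = p^{-v_p(x)} = 2^{-2} = 1/4.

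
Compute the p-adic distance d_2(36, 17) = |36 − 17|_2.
d_2(36, 17) = 1

Step 1 — x − y = 36 − 17 = 19. Step 2 — v_2(19) = 0 (factor: 19 = (2^0 · 19); the sign does not affect v_p). Step 3 — |x − y|_2 = 2^{0} = 1.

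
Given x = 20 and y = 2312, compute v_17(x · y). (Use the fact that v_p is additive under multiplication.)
v_17(46240) = 2

v_p(x) = 0 (factor: 20 = 17^0 · 20); v_p(y) = 2 (factor: 2312 = 17^2 · 8). Additivity: v_p(xy) = v_p(x) + v_p(y) = 0 + 2 = 2. (Direct check: xy = 46240 = 17^2 · (160).)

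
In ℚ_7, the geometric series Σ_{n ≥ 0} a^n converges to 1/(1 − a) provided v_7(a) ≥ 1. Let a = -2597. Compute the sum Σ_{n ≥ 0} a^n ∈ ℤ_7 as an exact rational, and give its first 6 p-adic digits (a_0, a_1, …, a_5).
Σ a^n = 1/(1 − a) = 1/2598;  first 6 digits = (1, 0, 3, 6, 0, 2)

v_7(a) = 2 ≥ 1, so the series converges in ℤ_7 to 1/(1 − a) = 1/(1 − (-2597)) = 1/2598. Expand this rational in ℤ_7: compute digits iteratively via d_i = x_i mod 7, x_{i+1} = (x_i − d_i)/7. The first 6 digits are (1, 0, 3, 6, 0, 2).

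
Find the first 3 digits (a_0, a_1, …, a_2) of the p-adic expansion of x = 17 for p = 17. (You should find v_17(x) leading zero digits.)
(a_0, …, a_2) = (0, 1, 0)

v_17(17) = 1, so a_0 = ... = a_0 = 0. Factor out: x = 17^1 · u with u = 1 a unit in ℤ_17. Expand u iteratively via a_{v+i} = u_i mod 17, u_{i+1} = (u_i − a_{v+i})/17:
  u_0 = 1;  a_1 = 1;  u_1 = (u_0 − 1)/17 = 0
  u_1 = 0;  a_2 = 0;  u_2 = (u_1 − 0)/17 = 0
Digits: (0, 1, 0).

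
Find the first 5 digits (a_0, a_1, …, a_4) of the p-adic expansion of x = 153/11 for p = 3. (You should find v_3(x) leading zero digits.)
(a_0, …, a_4) = (0, 0, 1, 1, 0)

v_3(153/11) = 2, so a_0 = ... = a_1 = 0. Factor out: x = 3^2 · u with u = 17/11 a unit in ℤ_3. Expand u iteratively via a_{v+i} = u_i mod 3, u_{i+1} = (u_i − a_{v+i})/3:
  u_0 = 17/11;  a_2 = 1;  u_1 = (u_0 − 1)/3 = 2/11
  u_1 = 2/11;  a_3 = 1;  u_2 = (u_1 − 1)/3 = -3/11
  u_2 = -3/11;  a_4 = 0;  u_3 = (u_2 − 0)/3 = -1/11
Digits: (0, 0, 1, 1, 0).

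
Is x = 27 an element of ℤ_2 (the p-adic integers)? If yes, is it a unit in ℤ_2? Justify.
x ∈ ℤ_2^× (unit); v_2(x) = 0

ℤ_2 = {x ∈ ℚ_2 : v_2(x) ≥ 0} and ℤ_2^× = {x ∈ ℤ_2 : v_2(x) = 0}. Here v_2(27) = v_2(num) − v_2(den) = 0; compare against these criteria.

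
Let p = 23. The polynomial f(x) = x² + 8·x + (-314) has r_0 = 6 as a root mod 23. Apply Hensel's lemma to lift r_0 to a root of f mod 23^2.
r_1 = 282 (mod 529)

Hensel: r_{i+1} = r_i − f(r_i)·(f′(r_i))^{-1} mod 23^{i+2}, f′(x) = 2x + 8. Iterate:
  r_0 = 6 (mod 23)
  r_1 = 282 (mod 529)
Final: r = 282 satisfies f(r) ≡ 0 mod 23^2.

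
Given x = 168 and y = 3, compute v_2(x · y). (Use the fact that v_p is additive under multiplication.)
v_2(504) = 3

v_p(x) = 3 (factor: 168 = 2^3 · 21); v_p(y) = 0 (factor: 3 = 2^0 · 3). Additivity: v_p(xy) = v_p(x) + v_p(y) = 3 + 0 = 3. (Direct check: xy = 504 = 2^3 · (63).)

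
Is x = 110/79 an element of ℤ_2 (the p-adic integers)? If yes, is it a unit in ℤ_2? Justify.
x ∈ ℤ_2 but not a unit; v_2(x) = 1 > 0

ℤ_2 = {x ∈ ℚ_2 : v_2(x) ≥ 0} and ℤ_2^× = {x ∈ ℤ_2 : v_2(x) = 0}. Here v_2(110/79) = v_2(num) − v_2(den) = 1; compare against these criteria.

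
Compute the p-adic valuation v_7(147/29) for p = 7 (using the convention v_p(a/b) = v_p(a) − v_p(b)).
v_7(147/29) = 2

Factor powers of 7 from the numerator and denominator of the reduced fraction: 147 = 7^2 · 3 and 29 = 7^0 · 29. Apply v_p(a/b) = v_p(a) − v_p(b): v_7(147/29) = 2 − 0 = 2.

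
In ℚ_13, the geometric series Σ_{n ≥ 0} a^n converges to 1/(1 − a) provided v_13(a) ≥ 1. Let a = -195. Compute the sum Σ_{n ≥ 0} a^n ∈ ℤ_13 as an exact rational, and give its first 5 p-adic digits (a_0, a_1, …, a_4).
Σ a^n = 1/(1 − a) = 1/196;  first 5 digits = (1, 11, 2, 9, 4)

v_13(a) = 1 ≥ 1, so the series converges in ℤ_13 to 1/(1 − a) = 1/(1 − (-195)) = 1/196. Expand this rational in ℤ_13: compute digits iteratively via d_i = x_i mod 13, x_{i+1} = (x_i − d_i)/13. The first 5 digits are (1, 11, 2, 9, 4).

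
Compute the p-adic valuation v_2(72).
v_2(72) = 3

v_2(n) is the largest exponent k such that 2^k divides n. Factor out: 72 = 2^3 · 9. (Sign doesn't affect v_p.) So v_2(72) = 3.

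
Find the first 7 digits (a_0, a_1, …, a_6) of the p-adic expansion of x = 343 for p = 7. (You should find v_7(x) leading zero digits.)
(a_0, …, a_6) = (0, 0, 0, 1, 0, 0, 0)

v_7(343) = 3, so a_0 = ... = a_2 = 0. Factor out: x = 7^3 · u with u = 1 a unit in ℤ_7. Expand u iteratively via a_{v+i} = u_i mod 7, u_{i+1} = (u_i − a_{v+i})/7:
  u_0 = 1;  a_3 = 1;  u_1 = (u_0 − 1)/7 = 0
  u_1 = 0;  a_4 = 0;  u_2 = (u_1 − 0)/7 = 0
  u_2 = 0;  a_5 = 0;  u_3 = (u_2 − 0)/7 = 0
  u_3 = 0;  a_6 = 0;  u_4 = (u_3 − 0)/7 = 0
Digits: (0, 0, 0, 1, 0, 0, 0).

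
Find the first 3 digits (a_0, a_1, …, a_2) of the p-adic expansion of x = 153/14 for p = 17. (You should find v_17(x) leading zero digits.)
(a_0, …, a_2) = (0, 14, 15)

v_17(153/14) = 1, so a_0 = ... = a_0 = 0. Factor out: x = 17^1 · u with u = 9/14 a unit in ℤ_17. Expand u iteratively via a_{v+i} = u_i mod 17, u_{i+1} = (u_i − a_{v+i})/17:
  u_0 = 9/14;  a_1 = 14;  u_1 = (u_0 − 14)/17 = -11/14
  u_1 = -11/14;  a_2 = 15;  u_2 = (u_1 − 15)/17 = -13/14
Digits: (0, 14, 15).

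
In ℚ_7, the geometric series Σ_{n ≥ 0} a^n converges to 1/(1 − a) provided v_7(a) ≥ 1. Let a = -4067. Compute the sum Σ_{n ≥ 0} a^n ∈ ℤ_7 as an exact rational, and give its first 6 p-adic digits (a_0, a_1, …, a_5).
Σ a^n = 1/(1 − a) = 1/4068;  first 6 digits = (1, 0, 1, 2, 6, 3)

v_7(a) = 2 ≥ 1, so the series converges in ℤ_7 to 1/(1 − a) = 1/(1 − (-4067)) = 1/4068. Expand this rational in ℤ_7: compute digits iteratively via d_i = x_i mod 7, x_{i+1} = (x_i − d_i)/7. The first 6 digits are (1, 0, 1, 2, 6, 3).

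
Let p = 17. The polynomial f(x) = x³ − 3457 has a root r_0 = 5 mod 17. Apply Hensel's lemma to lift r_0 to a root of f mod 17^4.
r_3 = 60593 (mod 83521)

Hensel: r_{i+1} = r_i − f(r_i)/f′(r_i) mod 17^{i+2}, where f′(x) = 3x². Iterate:
  r_0 = 5 (mod 17)
  r_1 = 192 (mod 289)
  r_2 = 1637 (mod 4913)
  r_3 = 60593 (mod 83521)
Final: r = 60593 with f(r) ≡ 0 mod 17^4.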